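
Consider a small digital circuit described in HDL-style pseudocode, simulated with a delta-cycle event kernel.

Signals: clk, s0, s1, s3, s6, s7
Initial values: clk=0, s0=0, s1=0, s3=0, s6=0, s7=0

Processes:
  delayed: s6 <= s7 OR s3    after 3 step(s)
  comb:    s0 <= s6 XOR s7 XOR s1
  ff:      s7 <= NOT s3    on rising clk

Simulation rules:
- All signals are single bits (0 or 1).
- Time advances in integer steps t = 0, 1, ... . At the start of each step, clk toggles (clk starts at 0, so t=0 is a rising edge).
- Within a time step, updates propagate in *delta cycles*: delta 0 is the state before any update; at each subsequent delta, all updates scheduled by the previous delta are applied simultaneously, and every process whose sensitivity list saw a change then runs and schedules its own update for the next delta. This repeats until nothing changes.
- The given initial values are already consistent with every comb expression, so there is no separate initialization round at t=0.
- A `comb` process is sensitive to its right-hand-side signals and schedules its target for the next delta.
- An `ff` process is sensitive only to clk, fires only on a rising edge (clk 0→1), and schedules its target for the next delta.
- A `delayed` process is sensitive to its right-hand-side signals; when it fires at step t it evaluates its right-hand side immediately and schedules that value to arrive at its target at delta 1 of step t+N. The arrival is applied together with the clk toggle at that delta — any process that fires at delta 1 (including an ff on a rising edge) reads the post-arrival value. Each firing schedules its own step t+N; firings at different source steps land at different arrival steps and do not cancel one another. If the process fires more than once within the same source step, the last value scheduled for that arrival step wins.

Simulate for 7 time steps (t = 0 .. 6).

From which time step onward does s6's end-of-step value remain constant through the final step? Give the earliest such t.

[bits: s3,s0,s6,clk,s7,s1]
t=0: Δ0=000000 Δ1=000100 Δ2=000110 Δ3=010110 | 3Δ
t=1: Δ0=010110 Δ1=010010 | 1Δ
t=2: Δ0=010010 Δ1=010110 | 1Δ
t=3: Δ0=010110 Δ1=011010 Δ2=001010 | 2Δ
t=4: Δ0=001010 Δ1=001110 | 1Δ
t=5: Δ0=001110 Δ1=001010 | 1Δ
t=6: Δ0=001010 Δ1=001110 | 1Δ

3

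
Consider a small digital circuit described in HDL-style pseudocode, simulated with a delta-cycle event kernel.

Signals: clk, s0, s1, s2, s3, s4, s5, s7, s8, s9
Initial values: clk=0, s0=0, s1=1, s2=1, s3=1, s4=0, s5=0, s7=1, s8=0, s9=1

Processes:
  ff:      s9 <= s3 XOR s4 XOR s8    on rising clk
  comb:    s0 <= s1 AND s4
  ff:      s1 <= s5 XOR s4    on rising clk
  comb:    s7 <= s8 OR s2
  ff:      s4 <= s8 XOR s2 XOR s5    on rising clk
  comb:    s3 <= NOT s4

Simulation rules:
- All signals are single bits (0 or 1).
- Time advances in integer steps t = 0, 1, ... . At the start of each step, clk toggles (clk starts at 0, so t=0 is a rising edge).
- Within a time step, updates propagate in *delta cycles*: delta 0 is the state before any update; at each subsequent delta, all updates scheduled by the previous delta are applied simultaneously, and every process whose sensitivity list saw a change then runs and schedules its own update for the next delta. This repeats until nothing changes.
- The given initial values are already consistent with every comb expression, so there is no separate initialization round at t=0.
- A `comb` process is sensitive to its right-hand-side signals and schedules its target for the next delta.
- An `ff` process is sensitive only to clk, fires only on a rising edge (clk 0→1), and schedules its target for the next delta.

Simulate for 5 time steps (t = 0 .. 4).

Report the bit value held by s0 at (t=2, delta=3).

1

t0.Δ0 s3=1 s5=0 s9=1 s1=1 s0=0 s8=0 s4=0 s2=1 clk=0 s7=1
t0.Δ1 s3=1 s5=0 s9=1 s1=1 s0=0 s8=0 s4=0 s2=1 clk=1 s7=1
t0.Δ2 s3=1 s5=0 s9=1 s1=0 s0=0 s8=0 s4=1 s2=1 clk=1 s7=1
t0.Δ3 s3=0 s5=0 s9=1 s1=0 s0=0 s8=0 s4=1 s2=1 clk=1 s7=1
t1.Δ0 s3=0 s5=0 s9=1 s1=0 s0=0 s8=0 s4=1 s2=1 clk=1 s7=1
t1.Δ1 s3=0 s5=0 s9=1 s1=0 s0=0 s8=0 s4=1 s2=1 clk=0 s7=1
t2.Δ0 s3=0 s5=0 s9=1 s1=0 s0=0 s8=0 s4=1 s2=1 clk=0 s7=1
t2.Δ1 s3=0 s5=0 s9=1 s1=0 s0=0 s8=0 s4=1 s2=1 clk=1 s7=1
t2.Δ2 s3=0 s5=0 s9=1 s1=1 s0=0 s8=0 s4=1 s2=1 clk=1 s7=1
t2.Δ3 s3=0 s5=0 s9=1 s1=1 s0=1 s8=0 s4=1 s2=1 clk=1 s7=1
t3.Δ0 s3=0 s5=0 s9=1 s1=1 s0=1 s8=0 s4=1 s2=1 clk=1 s7=1
t3.Δ1 s3=0 s5=0 s9=1 s1=1 s0=1 s8=0 s4=1 s2=1 clk=0 s7=1
t4.Δ0 s3=0 s5=0 s9=1 s1=1 s0=1 s8=0 s4=1 s2=1 clk=0 s7=1
t4.Δ1 s3=0 s5=0 s9=1 s1=1 s0=1 s8=0 s4=1 s2=1 clk=1 s7=1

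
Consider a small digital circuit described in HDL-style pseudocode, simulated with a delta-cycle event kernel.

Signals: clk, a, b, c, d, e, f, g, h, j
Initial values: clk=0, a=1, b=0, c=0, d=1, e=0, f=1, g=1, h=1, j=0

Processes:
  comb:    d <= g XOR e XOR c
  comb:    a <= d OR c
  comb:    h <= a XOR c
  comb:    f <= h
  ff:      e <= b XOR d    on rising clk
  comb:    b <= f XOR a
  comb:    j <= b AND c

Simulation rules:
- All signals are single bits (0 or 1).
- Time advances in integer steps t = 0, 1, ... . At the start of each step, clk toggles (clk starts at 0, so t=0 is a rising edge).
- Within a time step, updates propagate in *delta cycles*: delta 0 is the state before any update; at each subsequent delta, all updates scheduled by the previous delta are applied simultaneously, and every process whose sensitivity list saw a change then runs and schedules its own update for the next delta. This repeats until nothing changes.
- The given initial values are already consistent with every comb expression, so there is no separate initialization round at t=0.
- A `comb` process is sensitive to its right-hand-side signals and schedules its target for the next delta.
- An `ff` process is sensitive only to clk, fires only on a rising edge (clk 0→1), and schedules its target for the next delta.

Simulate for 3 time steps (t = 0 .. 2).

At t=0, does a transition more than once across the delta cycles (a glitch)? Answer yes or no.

t=0 Δ0: clk=0 a=1 g=1 d=1 c=0 b=0 j=0 h=1 e=0 f=1
  Δ1: clk:0→1
  Δ2: e:0→1
  Δ3: d:1→0
  Δ4: a:1→0
  Δ5: b:0→1, h:1→0
  Δ6: f:1→0
  Δ7: b:1→0
  (7Δ to stable)
t=1 Δ0: clk=1 a=0 g=1 d=0 c=0 b=0 j=0 h=0 e=1 f=0
  Δ1: clk:1→0
  (1Δ to stable)
t=2 Δ0: clk=0 a=0 g=1 d=0 c=0 b=0 j=0 h=0 e=1 f=0
  Δ1: clk:0→1
  Δ2: e:1→0
  Δ3: d:0→1
  Δ4: a:0→1
  Δ5: b:0→1, h:0→1
  Δ6: f:0→1
  Δ7: b:1→0
  (7Δ to stable)

no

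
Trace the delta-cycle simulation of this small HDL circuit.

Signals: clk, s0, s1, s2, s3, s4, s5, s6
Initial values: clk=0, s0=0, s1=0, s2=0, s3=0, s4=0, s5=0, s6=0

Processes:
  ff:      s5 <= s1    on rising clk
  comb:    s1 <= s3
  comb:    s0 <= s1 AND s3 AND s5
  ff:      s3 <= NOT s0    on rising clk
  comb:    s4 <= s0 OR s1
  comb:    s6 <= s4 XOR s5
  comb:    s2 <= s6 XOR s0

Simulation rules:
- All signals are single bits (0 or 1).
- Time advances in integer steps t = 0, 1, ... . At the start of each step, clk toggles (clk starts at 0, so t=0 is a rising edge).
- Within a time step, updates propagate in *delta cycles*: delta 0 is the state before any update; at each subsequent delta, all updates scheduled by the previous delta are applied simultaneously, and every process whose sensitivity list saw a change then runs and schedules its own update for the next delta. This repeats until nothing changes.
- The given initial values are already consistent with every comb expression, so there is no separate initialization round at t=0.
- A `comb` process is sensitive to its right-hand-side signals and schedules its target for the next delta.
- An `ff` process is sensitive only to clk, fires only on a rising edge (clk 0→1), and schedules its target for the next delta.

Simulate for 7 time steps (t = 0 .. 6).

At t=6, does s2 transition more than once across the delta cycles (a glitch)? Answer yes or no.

yes

[bits: s3,clk,s2,s4,s0,s6,s1,s5]
t=0: Δ0=00000000 Δ1=01000000 Δ2=11000000 Δ3=11000010 Δ4=11010010 Δ5=11010110 Δ6=11110110 | 6Δ
t=1: Δ0=11110110 Δ1=10110110 | 1Δ
t=2: Δ0=10110110 Δ1=11110110 Δ2=11110111 Δ3=11111011 | 3Δ
t=3: Δ0=11111011 Δ1=10111011 | 1Δ
t=4: Δ0=10111011 Δ1=11111011 Δ2=01111011 Δ3=01110001 Δ4=01000001 Δ5=01000101 Δ6=01100101 | 6Δ
t=5: Δ0=01100101 Δ1=00100101 | 1Δ
t=6: Δ0=00100101 Δ1=01100101 Δ2=11100100 Δ3=11100010 Δ4=11010010 Δ5=11010110 Δ6=11110110 | 6Δ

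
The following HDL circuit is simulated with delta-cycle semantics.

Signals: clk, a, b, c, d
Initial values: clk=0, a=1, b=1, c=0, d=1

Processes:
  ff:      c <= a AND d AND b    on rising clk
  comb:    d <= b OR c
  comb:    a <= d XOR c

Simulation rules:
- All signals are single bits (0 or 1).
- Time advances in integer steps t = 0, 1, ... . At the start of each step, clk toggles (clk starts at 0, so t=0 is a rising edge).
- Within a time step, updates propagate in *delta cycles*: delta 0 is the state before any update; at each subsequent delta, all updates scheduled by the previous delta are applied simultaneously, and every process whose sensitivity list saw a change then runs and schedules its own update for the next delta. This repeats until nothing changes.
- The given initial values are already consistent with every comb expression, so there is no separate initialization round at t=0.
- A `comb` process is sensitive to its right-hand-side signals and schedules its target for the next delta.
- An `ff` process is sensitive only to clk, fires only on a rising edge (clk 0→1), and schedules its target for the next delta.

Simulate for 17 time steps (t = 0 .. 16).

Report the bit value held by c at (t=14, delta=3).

0

[bits: c,a,clk,b,d]
t=0: Δ0=01011 Δ1=01111 Δ2=11111 Δ3=10111 | 3Δ
t=1: Δ0=10111 Δ1=10011 | 1Δ
t=2: Δ0=10011 Δ1=10111 Δ2=00111 Δ3=01111 | 3Δ
t=3: Δ0=01111 Δ1=01011 | 1Δ
t=4: Δ0=01011 Δ1=01111 Δ2=11111 Δ3=10111 | 3Δ
t=5: Δ0=10111 Δ1=10011 | 1Δ
t=6: Δ0=10011 Δ1=10111 Δ2=00111 Δ3=01111 | 3Δ
t=7: Δ0=01111 Δ1=01011 | 1Δ
t=8: Δ0=01011 Δ1=01111 Δ2=11111 Δ3=10111 | 3Δ
t=9: Δ0=10111 Δ1=10011 | 1Δ
t=10: Δ0=10011 Δ1=10111 Δ2=00111 Δ3=01111 | 3Δ
t=11: Δ0=01111 Δ1=01011 | 1Δ
t=12: Δ0=01011 Δ1=01111 Δ2=11111 Δ3=10111 | 3Δ
t=13: Δ0=10111 Δ1=10011 | 1Δ
t=14: Δ0=10011 Δ1=10111 Δ2=00111 Δ3=01111 | 3Δ
t=15: Δ0=01111 Δ1=01011 | 1Δ
t=16: Δ0=01011 Δ1=01111 Δ2=11111 Δ3=10111 | 3Δ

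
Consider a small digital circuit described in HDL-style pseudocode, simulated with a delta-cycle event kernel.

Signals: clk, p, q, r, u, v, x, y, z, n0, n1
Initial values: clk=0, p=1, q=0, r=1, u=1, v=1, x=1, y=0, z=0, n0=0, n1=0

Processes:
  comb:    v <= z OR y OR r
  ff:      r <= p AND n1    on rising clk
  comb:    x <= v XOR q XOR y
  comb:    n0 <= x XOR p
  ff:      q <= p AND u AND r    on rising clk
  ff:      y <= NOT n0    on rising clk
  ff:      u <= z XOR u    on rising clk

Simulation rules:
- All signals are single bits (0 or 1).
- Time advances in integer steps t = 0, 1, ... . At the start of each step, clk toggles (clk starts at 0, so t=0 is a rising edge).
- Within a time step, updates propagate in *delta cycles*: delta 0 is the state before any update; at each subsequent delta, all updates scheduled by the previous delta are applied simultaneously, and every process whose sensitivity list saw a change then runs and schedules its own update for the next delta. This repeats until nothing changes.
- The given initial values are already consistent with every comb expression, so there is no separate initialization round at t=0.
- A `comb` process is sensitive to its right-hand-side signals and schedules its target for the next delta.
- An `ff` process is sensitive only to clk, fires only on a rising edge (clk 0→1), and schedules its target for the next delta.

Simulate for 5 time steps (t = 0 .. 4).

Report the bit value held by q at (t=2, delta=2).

t0.Δ0 r=1 p=1 clk=0 y=0 n0=0 v=1 u=1 x=1 q=0 n1=0 z=0
t0.Δ1 r=1 p=1 clk=1 y=0 n0=0 v=1 u=1 x=1 q=0 n1=0 z=0
t0.Δ2 r=0 p=1 clk=1 y=1 n0=0 v=1 u=1 x=1 q=1 n1=0 z=0
t1.Δ0 r=0 p=1 clk=1 y=1 n0=0 v=1 u=1 x=1 q=1 n1=0 z=0
t1.Δ1 r=0 p=1 clk=0 y=1 n0=0 v=1 u=1 x=1 q=1 n1=0 z=0
t2.Δ0 r=0 p=1 clk=0 y=1 n0=0 v=1 u=1 x=1 q=1 n1=0 z=0
t2.Δ1 r=0 p=1 clk=1 y=1 n0=0 v=1 u=1 x=1 q=1 n1=0 z=0
t2.Δ2 r=0 p=1 clk=1 y=1 n0=0 v=1 u=1 x=1 q=0 n1=0 z=0
t2.Δ3 r=0 p=1 clk=1 y=1 n0=0 v=1 u=1 x=0 q=0 n1=0 z=0
t2.Δ4 r=0 p=1 clk=1 y=1 n0=1 v=1 u=1 x=0 q=0 n1=0 z=0
t3.Δ0 r=0 p=1 clk=1 y=1 n0=1 v=1 u=1 x=0 q=0 n1=0 z=0
t3.Δ1 r=0 p=1 clk=0 y=1 n0=1 v=1 u=1 x=0 q=0 n1=0 z=0
t4.Δ0 r=0 p=1 clk=0 y=1 n0=1 v=1 u=1 x=0 q=0 n1=0 z=0
t4.Δ1 r=0 p=1 clk=1 y=1 n0=1 v=1 u=1 x=0 q=0 n1=0 z=0
t4.Δ2 r=0 p=1 clk=1 y=0 n0=1 v=1 u=1 x=0 q=0 n1=0 z=0
t4.Δ3 r=0 p=1 clk=1 y=0 n0=1 v=0 u=1 x=1 q=0 n1=0 z=0
t4.Δ4 r=0 p=1 clk=1 y=0 n0=0 v=0 u=1 x=0 q=0 n1=0 z=0
t4.Δ5 r=0 p=1 clk=1 y=0 n0=1 v=0 u=1 x=0 q=0 n1=0 z=0

0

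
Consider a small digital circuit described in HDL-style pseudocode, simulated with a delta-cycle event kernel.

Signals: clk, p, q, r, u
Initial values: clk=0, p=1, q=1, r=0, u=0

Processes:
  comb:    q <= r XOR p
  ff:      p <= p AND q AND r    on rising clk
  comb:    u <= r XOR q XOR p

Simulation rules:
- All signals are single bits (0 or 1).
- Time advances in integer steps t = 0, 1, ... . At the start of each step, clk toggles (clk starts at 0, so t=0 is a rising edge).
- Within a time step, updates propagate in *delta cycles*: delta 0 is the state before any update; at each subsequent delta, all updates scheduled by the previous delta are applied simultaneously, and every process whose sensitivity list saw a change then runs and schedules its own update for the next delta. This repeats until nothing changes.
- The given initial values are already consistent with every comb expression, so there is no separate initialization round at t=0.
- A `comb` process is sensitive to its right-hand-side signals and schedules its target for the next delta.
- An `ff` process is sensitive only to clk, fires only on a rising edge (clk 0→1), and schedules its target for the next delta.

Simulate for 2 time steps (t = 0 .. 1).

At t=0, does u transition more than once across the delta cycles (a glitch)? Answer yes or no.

yes

t=0 Δ0: u=0 p=1 r=0 clk=0 q=1
  Δ1: clk:0→1
  Δ2: p:1→0
  Δ3: u:0→1, q:1→0
  Δ4: u:1→0
  (4Δ to stable)
t=1 Δ0: u=0 p=0 r=0 clk=1 q=0
  Δ1: clk:1→0
  (1Δ to stable)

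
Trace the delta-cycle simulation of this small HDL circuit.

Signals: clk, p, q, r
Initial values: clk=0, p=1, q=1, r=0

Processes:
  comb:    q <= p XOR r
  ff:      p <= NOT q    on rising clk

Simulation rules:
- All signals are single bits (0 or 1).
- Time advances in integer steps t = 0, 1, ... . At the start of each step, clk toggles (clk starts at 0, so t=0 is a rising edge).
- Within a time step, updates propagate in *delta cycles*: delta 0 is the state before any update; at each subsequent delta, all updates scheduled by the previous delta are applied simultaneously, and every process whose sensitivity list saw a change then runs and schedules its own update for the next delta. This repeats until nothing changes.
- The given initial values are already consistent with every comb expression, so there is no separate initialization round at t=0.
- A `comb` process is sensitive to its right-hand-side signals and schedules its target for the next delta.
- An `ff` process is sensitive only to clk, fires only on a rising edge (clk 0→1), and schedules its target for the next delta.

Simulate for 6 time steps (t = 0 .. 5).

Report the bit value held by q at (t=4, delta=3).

0

[bits: r,p,clk,q]
t=0: Δ0=0101 Δ1=0111 Δ2=0011 Δ3=0010 | 3Δ
t=1: Δ0=0010 Δ1=0000 | 1Δ
t=2: Δ0=0000 Δ1=0010 Δ2=0110 Δ3=0111 | 3Δ
t=3: Δ0=0111 Δ1=0101 | 1Δ
t=4: Δ0=0101 Δ1=0111 Δ2=0011 Δ3=0010 | 3Δ
t=5: Δ0=0010 Δ1=0000 | 1Δ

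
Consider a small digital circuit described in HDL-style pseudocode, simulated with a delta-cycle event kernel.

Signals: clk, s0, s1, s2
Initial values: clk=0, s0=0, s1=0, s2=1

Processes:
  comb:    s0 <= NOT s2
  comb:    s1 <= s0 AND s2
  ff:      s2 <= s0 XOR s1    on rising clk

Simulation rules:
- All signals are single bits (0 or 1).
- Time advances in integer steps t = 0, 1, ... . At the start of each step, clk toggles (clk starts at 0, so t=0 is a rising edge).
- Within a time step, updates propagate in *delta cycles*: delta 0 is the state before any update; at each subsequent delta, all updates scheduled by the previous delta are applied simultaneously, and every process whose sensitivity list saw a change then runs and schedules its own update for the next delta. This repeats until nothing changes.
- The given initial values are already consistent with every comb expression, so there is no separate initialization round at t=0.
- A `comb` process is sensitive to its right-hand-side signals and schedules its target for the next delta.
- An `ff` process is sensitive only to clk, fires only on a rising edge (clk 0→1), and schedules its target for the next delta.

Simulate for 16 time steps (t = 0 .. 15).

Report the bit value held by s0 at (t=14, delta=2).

t=0 Δ0: s0=0 clk=0 s1=0 s2=1
  Δ1: clk:0→1
  Δ2: s2:1→0
  Δ3: s0:0→1
  (3Δ to stable)
t=1 Δ0: s0=1 clk=1 s1=0 s2=0
  Δ1: clk:1→0
  (1Δ to stable)
t=2 Δ0: s0=1 clk=0 s1=0 s2=0
  Δ1: clk:0→1
  Δ2: s2:0→1
  Δ3: s0:1→0, s1:0→1
  Δ4: s1:1→0
  (4Δ to stable)
t=3 Δ0: s0=0 clk=1 s1=0 s2=1
  Δ1: clk:1→0
  (1Δ to stable)
t=4 Δ0: s0=0 clk=0 s1=0 s2=1
  Δ1: clk:0→1
  Δ2: s2:1→0
  Δ3: s0:0→1
  (3Δ to stable)
t=5 Δ0: s0=1 clk=1 s1=0 s2=0
  Δ1: clk:1→0
  (1Δ to stable)
t=6 Δ0: s0=1 clk=0 s1=0 s2=0
  Δ1: clk:0→1
  Δ2: s2:0→1
  Δ3: s0:1→0, s1:0→1
  Δ4: s1:1→0
  (4Δ to stable)
t=7 Δ0: s0=0 clk=1 s1=0 s2=1
  Δ1: clk:1→0
  (1Δ to stable)
t=8 Δ0: s0=0 clk=0 s1=0 s2=1
  Δ1: clk:0→1
  Δ2: s2:1→0
  Δ3: s0:0→1
  (3Δ to stable)
t=9 Δ0: s0=1 clk=1 s1=0 s2=0
  Δ1: clk:1→0
  (1Δ to stable)
t=10 Δ0: s0=1 clk=0 s1=0 s2=0
  Δ1: clk:0→1
  Δ2: s2:0→1
  Δ3: s0:1→0, s1:0→1
  Δ4: s1:1→0
  (4Δ to stable)
t=11 Δ0: s0=0 clk=1 s1=0 s2=1
  Δ1: clk:1→0
  (1Δ to stable)
t=12 Δ0: s0=0 clk=0 s1=0 s2=1
  Δ1: clk:0→1
  Δ2: s2:1→0
  Δ3: s0:0→1
  (3Δ to stable)
t=13 Δ0: s0=1 clk=1 s1=0 s2=0
  Δ1: clk:1→0
  (1Δ to stable)
t=14 Δ0: s0=1 clk=0 s1=0 s2=0
  Δ1: clk:0→1
  Δ2: s2:0→1
  Δ3: s0:1→0, s1:0→1
  Δ4: s1:1→0
  (4Δ to stable)
t=15 Δ0: s0=0 clk=1 s1=0 s2=1
  Δ1: clk:1→0
  (1Δ to stable)

1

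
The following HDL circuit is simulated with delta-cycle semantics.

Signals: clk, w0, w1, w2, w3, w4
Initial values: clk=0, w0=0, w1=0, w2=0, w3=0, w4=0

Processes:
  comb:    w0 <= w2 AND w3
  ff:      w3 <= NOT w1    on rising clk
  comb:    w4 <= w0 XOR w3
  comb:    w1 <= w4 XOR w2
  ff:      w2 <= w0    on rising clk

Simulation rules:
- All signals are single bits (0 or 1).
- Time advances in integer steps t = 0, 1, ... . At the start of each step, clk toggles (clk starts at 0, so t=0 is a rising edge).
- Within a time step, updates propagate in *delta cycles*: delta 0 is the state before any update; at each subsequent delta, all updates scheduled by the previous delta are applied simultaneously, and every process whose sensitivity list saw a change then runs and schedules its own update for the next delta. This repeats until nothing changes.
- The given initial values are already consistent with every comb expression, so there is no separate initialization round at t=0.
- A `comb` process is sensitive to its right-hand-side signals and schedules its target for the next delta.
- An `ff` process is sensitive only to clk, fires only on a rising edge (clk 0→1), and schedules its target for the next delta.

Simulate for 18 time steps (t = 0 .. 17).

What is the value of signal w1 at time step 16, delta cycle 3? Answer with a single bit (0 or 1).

t=0 Δ0: w0=0 w3=0 clk=0 w4=0 w2=0 w1=0
  Δ1: clk:0→1
  Δ2: w3:0→1
  Δ3: w4:0→1
  Δ4: w1:0→1
  (4Δ to stable)
t=1 Δ0: w0=0 w3=1 clk=1 w4=1 w2=0 w1=1
  Δ1: clk:1→0
  (1Δ to stable)
t=2 Δ0: w0=0 w3=1 clk=0 w4=1 w2=0 w1=1
  Δ1: clk:0→1
  Δ2: w3:1→0
  Δ3: w4:1→0
  Δ4: w1:1→0
  (4Δ to stable)
t=3 Δ0: w0=0 w3=0 clk=1 w4=0 w2=0 w1=0
  Δ1: clk:1→0
  (1Δ to stable)
t=4 Δ0: w0=0 w3=0 clk=0 w4=0 w2=0 w1=0
  Δ1: clk:0→1
  Δ2: w3:0→1
  Δ3: w4:0→1
  Δ4: w1:0→1
  (4Δ to stable)
t=5 Δ0: w0=0 w3=1 clk=1 w4=1 w2=0 w1=1
  Δ1: clk:1→0
  (1Δ to stable)
t=6 Δ0: w0=0 w3=1 clk=0 w4=1 w2=0 w1=1
  Δ1: clk:0→1
  Δ2: w3:1→0
  Δ3: w4:1→0
  Δ4: w1:1→0
  (4Δ to stable)
t=7 Δ0: w0=0 w3=0 clk=1 w4=0 w2=0 w1=0
  Δ1: clk:1→0
  (1Δ to stable)
t=8 Δ0: w0=0 w3=0 clk=0 w4=0 w2=0 w1=0
  Δ1: clk:0→1
  Δ2: w3:0→1
  Δ3: w4:0→1
  Δ4: w1:0→1
  (4Δ to stable)
t=9 Δ0: w0=0 w3=1 clk=1 w4=1 w2=0 w1=1
  Δ1: clk:1→0
  (1Δ to stable)
t=10 Δ0: w0=0 w3=1 clk=0 w4=1 w2=0 w1=1
  Δ1: clk:0→1
  Δ2: w3:1→0
  Δ3: w4:1→0
  Δ4: w1:1→0
  (4Δ to stable)
t=11 Δ0: w0=0 w3=0 clk=1 w4=0 w2=0 w1=0
  Δ1: clk:1→0
  (1Δ to stable)
t=12 Δ0: w0=0 w3=0 clk=0 w4=0 w2=0 w1=0
  Δ1: clk:0→1
  Δ2: w3:0→1
  Δ3: w4:0→1
  Δ4: w1:0→1
  (4Δ to stable)
t=13 Δ0: w0=0 w3=1 clk=1 w4=1 w2=0 w1=1
  Δ1: clk:1→0
  (1Δ to stable)
t=14 Δ0: w0=0 w3=1 clk=0 w4=1 w2=0 w1=1
  Δ1: clk:0→1
  Δ2: w3:1→0
  Δ3: w4:1→0
  Δ4: w1:1→0
  (4Δ to stable)
t=15 Δ0: w0=0 w3=0 clk=1 w4=0 w2=0 w1=0
  Δ1: clk:1→0
  (1Δ to stable)
t=16 Δ0: w0=0 w3=0 clk=0 w4=0 w2=0 w1=0
  Δ1: clk:0→1
  Δ2: w3:0→1
  Δ3: w4:0→1
  Δ4: w1:0→1
  (4Δ to stable)
t=17 Δ0: w0=0 w3=1 clk=1 w4=1 w2=0 w1=1
  Δ1: clk:1→0
  (1Δ to stable)

0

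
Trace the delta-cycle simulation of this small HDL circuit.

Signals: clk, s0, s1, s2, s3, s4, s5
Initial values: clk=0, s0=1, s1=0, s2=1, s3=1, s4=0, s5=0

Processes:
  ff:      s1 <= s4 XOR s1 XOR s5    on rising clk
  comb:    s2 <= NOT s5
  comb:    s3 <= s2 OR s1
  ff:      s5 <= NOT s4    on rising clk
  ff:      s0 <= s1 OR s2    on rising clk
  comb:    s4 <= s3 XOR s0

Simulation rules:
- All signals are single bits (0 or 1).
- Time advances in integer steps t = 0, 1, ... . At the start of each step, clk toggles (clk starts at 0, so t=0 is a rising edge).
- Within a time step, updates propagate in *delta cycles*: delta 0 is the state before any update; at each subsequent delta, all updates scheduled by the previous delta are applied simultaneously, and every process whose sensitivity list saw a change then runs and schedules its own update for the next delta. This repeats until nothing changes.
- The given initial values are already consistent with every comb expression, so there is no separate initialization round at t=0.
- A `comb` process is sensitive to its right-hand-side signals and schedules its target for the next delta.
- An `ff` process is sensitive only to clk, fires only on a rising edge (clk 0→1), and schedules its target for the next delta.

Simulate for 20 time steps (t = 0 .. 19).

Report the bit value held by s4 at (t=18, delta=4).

0

t=0 Δ0: s2=1 s4=0 s1=0 clk=0 s3=1 s0=1 s5=0
  Δ1: clk:0→1
  Δ2: s5:0→1
  Δ3: s2:1→0
  Δ4: s3:1→0
  Δ5: s4:0→1
  (5Δ to stable)
t=1 Δ0: s2=0 s4=1 s1=0 clk=1 s3=0 s0=1 s5=1
  Δ1: clk:1→0
  (1Δ to stable)
t=2 Δ0: s2=0 s4=1 s1=0 clk=0 s3=0 s0=1 s5=1
  Δ1: clk:0→1
  Δ2: s0:1→0, s5:1→0
  Δ3: s2:0→1, s4:1→0
  Δ4: s3:0→1
  Δ5: s4:0→1
  (5Δ to stable)
t=3 Δ0: s2=1 s4=1 s1=0 clk=1 s3=1 s0=0 s5=0
  Δ1: clk:1→0
  (1Δ to stable)
t=4 Δ0: s2=1 s4=1 s1=0 clk=0 s3=1 s0=0 s5=0
  Δ1: clk:0→1
  Δ2: s1:0→1, s0:0→1
  Δ3: s4:1→0
  (3Δ to stable)
t=5 Δ0: s2=1 s4=0 s1=1 clk=1 s3=1 s0=1 s5=0
  Δ1: clk:1→0
  (1Δ to stable)
t=6 Δ0: s2=1 s4=0 s1=1 clk=0 s3=1 s0=1 s5=0
  Δ1: clk:0→1
  Δ2: s5:0→1
  Δ3: s2:1→0
  (3Δ to stable)
t=7 Δ0: s2=0 s4=0 s1=1 clk=1 s3=1 s0=1 s5=1
  Δ1: clk:1→0
  (1Δ to stable)
t=8 Δ0: s2=0 s4=0 s1=1 clk=0 s3=1 s0=1 s5=1
  Δ1: clk:0→1
  Δ2: s1:1→0
  Δ3: s3:1→0
  Δ4: s4:0→1
  (4Δ to stable)
t=9 Δ0: s2=0 s4=1 s1=0 clk=1 s3=0 s0=1 s5=1
  Δ1: clk:1→0
  (1Δ to stable)
t=10 Δ0: s2=0 s4=1 s1=0 clk=0 s3=0 s0=1 s5=1
  Δ1: clk:0→1
  Δ2: s0:1→0, s5:1→0
  Δ3: s2:0→1, s4:1→0
  Δ4: s3:0→1
  Δ5: s4:0→1
  (5Δ to stable)
t=11 Δ0: s2=1 s4=1 s1=0 clk=1 s3=1 s0=0 s5=0
  Δ1: clk:1→0
  (1Δ to stable)
t=12 Δ0: s2=1 s4=1 s1=0 clk=0 s3=1 s0=0 s5=0
  Δ1: clk:0→1
  Δ2: s1:0→1, s0:0→1
  Δ3: s4:1→0
  (3Δ to stable)
t=13 Δ0: s2=1 s4=0 s1=1 clk=1 s3=1 s0=1 s5=0
  Δ1: clk:1→0
  (1Δ to stable)
t=14 Δ0: s2=1 s4=0 s1=1 clk=0 s3=1 s0=1 s5=0
  Δ1: clk:0→1
  Δ2: s5:0→1
  Δ3: s2:1→0
  (3Δ to stable)
t=15 Δ0: s2=0 s4=0 s1=1 clk=1 s3=1 s0=1 s5=1
  Δ1: clk:1→0
  (1Δ to stable)
t=16 Δ0: s2=0 s4=0 s1=1 clk=0 s3=1 s0=1 s5=1
  Δ1: clk:0→1
  Δ2: s1:1→0
  Δ3: s3:1→0
  Δ4: s4:0→1
  (4Δ to stable)
t=17 Δ0: s2=0 s4=1 s1=0 clk=1 s3=0 s0=1 s5=1
  Δ1: clk:1→0
  (1Δ to stable)
t=18 Δ0: s2=0 s4=1 s1=0 clk=0 s3=0 s0=1 s5=1
  Δ1: clk:0→1
  Δ2: s0:1→0, s5:1→0
  Δ3: s2:0→1, s4:1→0
  Δ4: s3:0→1
  Δ5: s4:0→1
  (5Δ to stable)
t=19 Δ0: s2=1 s4=1 s1=0 clk=1 s3=1 s0=0 s5=0
  Δ1: clk:1→0
  (1Δ to stable)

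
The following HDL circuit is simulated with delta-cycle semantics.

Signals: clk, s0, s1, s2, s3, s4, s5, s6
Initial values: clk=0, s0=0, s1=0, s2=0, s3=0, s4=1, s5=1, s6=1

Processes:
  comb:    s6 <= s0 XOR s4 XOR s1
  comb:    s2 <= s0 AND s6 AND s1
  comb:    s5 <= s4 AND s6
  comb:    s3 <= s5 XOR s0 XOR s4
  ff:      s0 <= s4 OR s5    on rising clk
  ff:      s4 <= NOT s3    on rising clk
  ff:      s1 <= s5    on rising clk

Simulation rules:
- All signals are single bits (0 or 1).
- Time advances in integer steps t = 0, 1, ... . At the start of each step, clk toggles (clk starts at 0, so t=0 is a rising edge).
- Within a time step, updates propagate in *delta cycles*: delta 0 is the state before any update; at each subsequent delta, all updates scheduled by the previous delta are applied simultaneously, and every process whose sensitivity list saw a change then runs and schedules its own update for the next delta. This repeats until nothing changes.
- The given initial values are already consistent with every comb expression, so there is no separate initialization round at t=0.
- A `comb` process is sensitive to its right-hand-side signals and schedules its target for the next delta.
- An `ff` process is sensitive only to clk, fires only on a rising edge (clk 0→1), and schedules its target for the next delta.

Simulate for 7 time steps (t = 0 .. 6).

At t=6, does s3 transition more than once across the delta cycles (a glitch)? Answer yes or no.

yes

t0.Δ0 s1=0 s3=0 clk=0 s4=1 s0=0 s6=1 s5=1 s2=0
t0.Δ1 s1=0 s3=0 clk=1 s4=1 s0=0 s6=1 s5=1 s2=0
t0.Δ2 s1=1 s3=0 clk=1 s4=1 s0=1 s6=1 s5=1 s2=0
t0.Δ3 s1=1 s3=1 clk=1 s4=1 s0=1 s6=1 s5=1 s2=1
t1.Δ0 s1=1 s3=1 clk=1 s4=1 s0=1 s6=1 s5=1 s2=1
t1.Δ1 s1=1 s3=1 clk=0 s4=1 s0=1 s6=1 s5=1 s2=1
t2.Δ0 s1=1 s3=1 clk=0 s4=1 s0=1 s6=1 s5=1 s2=1
t2.Δ1 s1=1 s3=1 clk=1 s4=1 s0=1 s6=1 s5=1 s2=1
t2.Δ2 s1=1 s3=1 clk=1 s4=0 s0=1 s6=1 s5=1 s2=1
t2.Δ3 s1=1 s3=0 clk=1 s4=0 s0=1 s6=0 s5=0 s2=1
t2.Δ4 s1=1 s3=1 clk=1 s4=0 s0=1 s6=0 s5=0 s2=0
t3.Δ0 s1=1 s3=1 clk=1 s4=0 s0=1 s6=0 s5=0 s2=0
t3.Δ1 s1=1 s3=1 clk=0 s4=0 s0=1 s6=0 s5=0 s2=0
t4.Δ0 s1=1 s3=1 clk=0 s4=0 s0=1 s6=0 s5=0 s2=0
t4.Δ1 s1=1 s3=1 clk=1 s4=0 s0=1 s6=0 s5=0 s2=0
t4.Δ2 s1=0 s3=1 clk=1 s4=0 s0=0 s6=0 s5=0 s2=0
t4.Δ3 s1=0 s3=0 clk=1 s4=0 s0=0 s6=0 s5=0 s2=0
t5.Δ0 s1=0 s3=0 clk=1 s4=0 s0=0 s6=0 s5=0 s2=0
t5.Δ1 s1=0 s3=0 clk=0 s4=0 s0=0 s6=0 s5=0 s2=0
t6.Δ0 s1=0 s3=0 clk=0 s4=0 s0=0 s6=0 s5=0 s2=0
t6.Δ1 s1=0 s3=0 clk=1 s4=0 s0=0 s6=0 s5=0 s2=0
t6.Δ2 s1=0 s3=0 clk=1 s4=1 s0=0 s6=0 s5=0 s2=0
t6.Δ3 s1=0 s3=1 clk=1 s4=1 s0=0 s6=1 s5=0 s2=0
t6.Δ4 s1=0 s3=1 clk=1 s4=1 s0=0 s6=1 s5=1 s2=0
t6.Δ5 s1=0 s3=0 clk=1 s4=1 s0=0 s6=1 s5=1 s2=0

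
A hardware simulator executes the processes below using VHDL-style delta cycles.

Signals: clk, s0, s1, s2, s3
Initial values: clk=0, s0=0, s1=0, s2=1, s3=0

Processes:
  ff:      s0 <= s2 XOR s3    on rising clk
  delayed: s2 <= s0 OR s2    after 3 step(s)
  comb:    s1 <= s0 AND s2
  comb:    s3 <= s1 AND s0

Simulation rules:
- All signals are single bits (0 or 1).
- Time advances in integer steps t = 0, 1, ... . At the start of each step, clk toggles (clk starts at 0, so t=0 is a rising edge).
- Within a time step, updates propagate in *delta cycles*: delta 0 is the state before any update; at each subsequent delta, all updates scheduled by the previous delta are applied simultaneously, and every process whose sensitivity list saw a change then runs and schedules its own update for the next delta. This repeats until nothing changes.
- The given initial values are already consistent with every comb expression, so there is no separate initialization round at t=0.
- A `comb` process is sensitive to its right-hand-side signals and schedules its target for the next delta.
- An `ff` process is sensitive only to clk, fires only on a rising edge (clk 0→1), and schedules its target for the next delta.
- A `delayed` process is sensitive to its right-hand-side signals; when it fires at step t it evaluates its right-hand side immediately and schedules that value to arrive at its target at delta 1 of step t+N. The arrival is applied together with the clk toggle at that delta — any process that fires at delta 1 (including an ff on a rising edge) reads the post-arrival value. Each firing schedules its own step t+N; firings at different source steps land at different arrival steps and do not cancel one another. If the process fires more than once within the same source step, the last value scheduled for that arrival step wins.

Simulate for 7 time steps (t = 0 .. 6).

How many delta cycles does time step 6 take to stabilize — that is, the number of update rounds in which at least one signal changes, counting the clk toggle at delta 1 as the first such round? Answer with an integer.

3

[bits: s2,s1,clk,s3,s0]
t=0: Δ0=10000 Δ1=10100 Δ2=10101 Δ3=11101 Δ4=11111 | 4Δ
t=1: Δ0=11111 Δ1=11011 | 1Δ
t=2: Δ0=11011 Δ1=11111 Δ2=11110 Δ3=10100 | 3Δ
t=3: Δ0=10100 Δ1=10000 | 1Δ
t=4: Δ0=10000 Δ1=10100 Δ2=10101 Δ3=11101 Δ4=11111 | 4Δ
t=5: Δ0=11111 Δ1=11011 | 1Δ
t=6: Δ0=11011 Δ1=11111 Δ2=11110 Δ3=10100 | 3Δ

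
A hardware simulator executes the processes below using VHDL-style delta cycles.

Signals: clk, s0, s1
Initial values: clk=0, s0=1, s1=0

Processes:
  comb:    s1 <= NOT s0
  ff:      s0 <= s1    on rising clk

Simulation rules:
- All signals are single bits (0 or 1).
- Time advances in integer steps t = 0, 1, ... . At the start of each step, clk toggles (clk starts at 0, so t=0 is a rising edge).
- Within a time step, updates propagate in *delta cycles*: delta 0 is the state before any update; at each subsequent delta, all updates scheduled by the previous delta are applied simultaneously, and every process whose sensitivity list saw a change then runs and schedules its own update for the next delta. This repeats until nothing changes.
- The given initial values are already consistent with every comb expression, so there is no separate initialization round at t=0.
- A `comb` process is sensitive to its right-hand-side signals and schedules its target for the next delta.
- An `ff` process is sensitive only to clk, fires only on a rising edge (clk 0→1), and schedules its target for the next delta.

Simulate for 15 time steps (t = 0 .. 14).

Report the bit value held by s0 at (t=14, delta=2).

1

t0.Δ0 s1=0 clk=0 s0=1
t0.Δ1 s1=0 clk=1 s0=1
t0.Δ2 s1=0 clk=1 s0=0
t0.Δ3 s1=1 clk=1 s0=0
t1.Δ0 s1=1 clk=1 s0=0
t1.Δ1 s1=1 clk=0 s0=0
t2.Δ0 s1=1 clk=0 s0=0
t2.Δ1 s1=1 clk=1 s0=0
t2.Δ2 s1=1 clk=1 s0=1
t2.Δ3 s1=0 clk=1 s0=1
t3.Δ0 s1=0 clk=1 s0=1
t3.Δ1 s1=0 clk=0 s0=1
t4.Δ0 s1=0 clk=0 s0=1
t4.Δ1 s1=0 clk=1 s0=1
t4.Δ2 s1=0 clk=1 s0=0
t4.Δ3 s1=1 clk=1 s0=0
t5.Δ0 s1=1 clk=1 s0=0
t5.Δ1 s1=1 clk=0 s0=0
t6.Δ0 s1=1 clk=0 s0=0
t6.Δ1 s1=1 clk=1 s0=0
t6.Δ2 s1=1 clk=1 s0=1
t6.Δ3 s1=0 clk=1 s0=1
t7.Δ0 s1=0 clk=1 s0=1
t7.Δ1 s1=0 clk=0 s0=1
t8.Δ0 s1=0 clk=0 s0=1
t8.Δ1 s1=0 clk=1 s0=1
t8.Δ2 s1=0 clk=1 s0=0
t8.Δ3 s1=1 clk=1 s0=0
t9.Δ0 s1=1 clk=1 s0=0
t9.Δ1 s1=1 clk=0 s0=0
t10.Δ0 s1=1 clk=0 s0=0
t10.Δ1 s1=1 clk=1 s0=0
t10.Δ2 s1=1 clk=1 s0=1
t10.Δ3 s1=0 clk=1 s0=1
t11.Δ0 s1=0 clk=1 s0=1
t11.Δ1 s1=0 clk=0 s0=1
t12.Δ0 s1=0 clk=0 s0=1
t12.Δ1 s1=0 clk=1 s0=1
t12.Δ2 s1=0 clk=1 s0=0
t12.Δ3 s1=1 clk=1 s0=0
t13.Δ0 s1=1 clk=1 s0=0
t13.Δ1 s1=1 clk=0 s0=0
t14.Δ0 s1=1 clk=0 s0=0
t14.Δ1 s1=1 clk=1 s0=0
t14.Δ2 s1=1 clk=1 s0=1
t14.Δ3 s1=0 clk=1 s0=1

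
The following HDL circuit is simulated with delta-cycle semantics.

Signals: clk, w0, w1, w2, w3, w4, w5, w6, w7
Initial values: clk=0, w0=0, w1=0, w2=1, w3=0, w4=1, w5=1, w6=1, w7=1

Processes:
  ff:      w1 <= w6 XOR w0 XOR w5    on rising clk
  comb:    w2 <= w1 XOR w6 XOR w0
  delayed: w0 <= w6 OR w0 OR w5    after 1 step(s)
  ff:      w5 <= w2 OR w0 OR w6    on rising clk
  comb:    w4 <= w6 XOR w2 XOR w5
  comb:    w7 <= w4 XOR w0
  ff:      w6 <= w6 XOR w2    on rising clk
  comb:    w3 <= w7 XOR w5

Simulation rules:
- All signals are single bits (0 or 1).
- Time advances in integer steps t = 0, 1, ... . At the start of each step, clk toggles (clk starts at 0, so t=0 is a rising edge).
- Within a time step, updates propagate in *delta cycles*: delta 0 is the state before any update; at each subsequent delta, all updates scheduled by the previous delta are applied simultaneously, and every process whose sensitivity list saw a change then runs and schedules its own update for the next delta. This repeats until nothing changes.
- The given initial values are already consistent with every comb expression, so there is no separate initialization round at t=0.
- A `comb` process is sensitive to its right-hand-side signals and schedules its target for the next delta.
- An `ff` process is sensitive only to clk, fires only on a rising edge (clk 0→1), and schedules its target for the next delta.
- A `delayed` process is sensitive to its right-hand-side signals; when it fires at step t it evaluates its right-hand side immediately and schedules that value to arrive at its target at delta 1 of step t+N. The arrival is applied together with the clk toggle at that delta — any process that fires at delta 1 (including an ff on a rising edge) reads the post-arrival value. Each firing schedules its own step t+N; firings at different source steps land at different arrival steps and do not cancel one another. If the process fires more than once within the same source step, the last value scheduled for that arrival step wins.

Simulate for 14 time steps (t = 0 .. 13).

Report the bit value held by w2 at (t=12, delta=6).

1

t0.Δ0 w3=0 w7=1 w6=1 w2=1 w4=1 clk=0 w5=1 w1=0 w0=0
t0.Δ1 w3=0 w7=1 w6=1 w2=1 w4=1 clk=1 w5=1 w1=0 w0=0
t0.Δ2 w3=0 w7=1 w6=0 w2=1 w4=1 clk=1 w5=1 w1=0 w0=0
t0.Δ3 w3=0 w7=1 w6=0 w2=0 w4=0 clk=1 w5=1 w1=0 w0=0
t0.Δ4 w3=0 w7=0 w6=0 w2=0 w4=1 clk=1 w5=1 w1=0 w0=0
t0.Δ5 w3=1 w7=1 w6=0 w2=0 w4=1 clk=1 w5=1 w1=0 w0=0
t0.Δ6 w3=0 w7=1 w6=0 w2=0 w4=1 clk=1 w5=1 w1=0 w0=0
t1.Δ0 w3=0 w7=1 w6=0 w2=0 w4=1 clk=1 w5=1 w1=0 w0=0
t1.Δ1 w3=0 w7=1 w6=0 w2=0 w4=1 clk=0 w5=1 w1=0 w0=1
t1.Δ2 w3=0 w7=0 w6=0 w2=1 w4=1 clk=0 w5=1 w1=0 w0=1
t1.Δ3 w3=1 w7=0 w6=0 w2=1 w4=0 clk=0 w5=1 w1=0 w0=1
t1.Δ4 w3=1 w7=1 w6=0 w2=1 w4=0 clk=0 w5=1 w1=0 w0=1
t1.Δ5 w3=0 w7=1 w6=0 w2=1 w4=0 clk=0 w5=1 w1=0 w0=1
t2.Δ0 w3=0 w7=1 w6=0 w2=1 w4=0 clk=0 w5=1 w1=0 w0=1
t2.Δ1 w3=0 w7=1 w6=0 w2=1 w4=0 clk=1 w5=1 w1=0 w0=1
t2.Δ2 w3=0 w7=1 w6=1 w2=1 w4=0 clk=1 w5=1 w1=0 w0=1
t2.Δ3 w3=0 w7=1 w6=1 w2=0 w4=1 clk=1 w5=1 w1=0 w0=1
t2.Δ4 w3=0 w7=0 w6=1 w2=0 w4=0 clk=1 w5=1 w1=0 w0=1
t2.Δ5 w3=1 w7=1 w6=1 w2=0 w4=0 clk=1 w5=1 w1=0 w0=1
t2.Δ6 w3=0 w7=1 w6=1 w2=0 w4=0 clk=1 w5=1 w1=0 w0=1
t3.Δ0 w3=0 w7=1 w6=1 w2=0 w4=0 clk=1 w5=1 w1=0 w0=1
t3.Δ1 w3=0 w7=1 w6=1 w2=0 w4=0 clk=0 w5=1 w1=0 w0=1
t4.Δ0 w3=0 w7=1 w6=1 w2=0 w4=0 clk=0 w5=1 w1=0 w0=1
t4.Δ1 w3=0 w7=1 w6=1 w2=0 w4=0 clk=1 w5=1 w1=0 w0=1
t4.Δ2 w3=0 w7=1 w6=1 w2=0 w4=0 clk=1 w5=1 w1=1 w0=1
t4.Δ3 w3=0 w7=1 w6=1 w2=1 w4=0 clk=1 w5=1 w1=1 w0=1
t4.Δ4 w3=0 w7=1 w6=1 w2=1 w4=1 clk=1 w5=1 w1=1 w0=1
t4.Δ5 w3=0 w7=0 w6=1 w2=1 w4=1 clk=1 w5=1 w1=1 w0=1
t4.Δ6 w3=1 w7=0 w6=1 w2=1 w4=1 clk=1 w5=1 w1=1 w0=1
t5.Δ0 w3=1 w7=0 w6=1 w2=1 w4=1 clk=1 w5=1 w1=1 w0=1
t5.Δ1 w3=1 w7=0 w6=1 w2=1 w4=1 clk=0 w5=1 w1=1 w0=1
t6.Δ0 w3=1 w7=0 w6=1 w2=1 w4=1 clk=0 w5=1 w1=1 w0=1
t6.Δ1 w3=1 w7=0 w6=1 w2=1 w4=1 clk=1 w5=1 w1=1 w0=1
t6.Δ2 w3=1 w7=0 w6=0 w2=1 w4=1 clk=1 w5=1 w1=1 w0=1
t6.Δ3 w3=1 w7=0 w6=0 w2=0 w4=0 clk=1 w5=1 w1=1 w0=1
t6.Δ4 w3=1 w7=1 w6=0 w2=0 w4=1 clk=1 w5=1 w1=1 w0=1
t6.Δ5 w3=0 w7=0 w6=0 w2=0 w4=1 clk=1 w5=1 w1=1 w0=1
t6.Δ6 w3=1 w7=0 w6=0 w2=0 w4=1 clk=1 w5=1 w1=1 w0=1
t7.Δ0 w3=1 w7=0 w6=0 w2=0 w4=1 clk=1 w5=1 w1=1 w0=1
t7.Δ1 w3=1 w7=0 w6=0 w2=0 w4=1 clk=0 w5=1 w1=1 w0=1
t8.Δ0 w3=1 w7=0 w6=0 w2=0 w4=1 clk=0 w5=1 w1=1 w0=1
t8.Δ1 w3=1 w7=0 w6=0 w2=0 w4=1 clk=1 w5=1 w1=1 w0=1
t8.Δ2 w3=1 w7=0 w6=0 w2=0 w4=1 clk=1 w5=1 w1=0 w0=1
t8.Δ3 w3=1 w7=0 w6=0 w2=1 w4=1 clk=1 w5=1 w1=0 w0=1
t8.Δ4 w3=1 w7=0 w6=0 w2=1 w4=0 clk=1 w5=1 w1=0 w0=1
t8.Δ5 w3=1 w7=1 w6=0 w2=1 w4=0 clk=1 w5=1 w1=0 w0=1
t8.Δ6 w3=0 w7=1 w6=0 w2=1 w4=0 clk=1 w5=1 w1=0 w0=1
t9.Δ0 w3=0 w7=1 w6=0 w2=1 w4=0 clk=1 w5=1 w1=0 w0=1
t9.Δ1 w3=0 w7=1 w6=0 w2=1 w4=0 clk=0 w5=1 w1=0 w0=1
t10.Δ0 w3=0 w7=1 w6=0 w2=1 w4=0 clk=0 w5=1 w1=0 w0=1
t10.Δ1 w3=0 w7=1 w6=0 w2=1 w4=0 clk=1 w5=1 w1=0 w0=1
t10.Δ2 w3=0 w7=1 w6=1 w2=1 w4=0 clk=1 w5=1 w1=0 w0=1
t10.Δ3 w3=0 w7=1 w6=1 w2=0 w4=1 clk=1 w5=1 w1=0 w0=1
t10.Δ4 w3=0 w7=0 w6=1 w2=0 w4=0 clk=1 w5=1 w1=0 w0=1
t10.Δ5 w3=1 w7=1 w6=1 w2=0 w4=0 clk=1 w5=1 w1=0 w0=1
t10.Δ6 w3=0 w7=1 w6=1 w2=0 w4=0 clk=1 w5=1 w1=0 w0=1
t11.Δ0 w3=0 w7=1 w6=1 w2=0 w4=0 clk=1 w5=1 w1=0 w0=1
t11.Δ1 w3=0 w7=1 w6=1 w2=0 w4=0 clk=0 w5=1 w1=0 w0=1
t12.Δ0 w3=0 w7=1 w6=1 w2=0 w4=0 clk=0 w5=1 w1=0 w0=1
t12.Δ1 w3=0 w7=1 w6=1 w2=0 w4=0 clk=1 w5=1 w1=0 w0=1
t12.Δ2 w3=0 w7=1 w6=1 w2=0 w4=0 clk=1 w5=1 w1=1 w0=1
t12.Δ3 w3=0 w7=1 w6=1 w2=1 w4=0 clk=1 w5=1 w1=1 w0=1
t12.Δ4 w3=0 w7=1 w6=1 w2=1 w4=1 clk=1 w5=1 w1=1 w0=1
t12.Δ5 w3=0 w7=0 w6=1 w2=1 w4=1 clk=1 w5=1 w1=1 w0=1
t12.Δ6 w3=1 w7=0 w6=1 w2=1 w4=1 clk=1 w5=1 w1=1 w0=1
t13.Δ0 w3=1 w7=0 w6=1 w2=1 w4=1 clk=1 w5=1 w1=1 w0=1
t13.Δ1 w3=1 w7=0 w6=1 w2=1 w4=1 clk=0 w5=1 w1=1 w0=1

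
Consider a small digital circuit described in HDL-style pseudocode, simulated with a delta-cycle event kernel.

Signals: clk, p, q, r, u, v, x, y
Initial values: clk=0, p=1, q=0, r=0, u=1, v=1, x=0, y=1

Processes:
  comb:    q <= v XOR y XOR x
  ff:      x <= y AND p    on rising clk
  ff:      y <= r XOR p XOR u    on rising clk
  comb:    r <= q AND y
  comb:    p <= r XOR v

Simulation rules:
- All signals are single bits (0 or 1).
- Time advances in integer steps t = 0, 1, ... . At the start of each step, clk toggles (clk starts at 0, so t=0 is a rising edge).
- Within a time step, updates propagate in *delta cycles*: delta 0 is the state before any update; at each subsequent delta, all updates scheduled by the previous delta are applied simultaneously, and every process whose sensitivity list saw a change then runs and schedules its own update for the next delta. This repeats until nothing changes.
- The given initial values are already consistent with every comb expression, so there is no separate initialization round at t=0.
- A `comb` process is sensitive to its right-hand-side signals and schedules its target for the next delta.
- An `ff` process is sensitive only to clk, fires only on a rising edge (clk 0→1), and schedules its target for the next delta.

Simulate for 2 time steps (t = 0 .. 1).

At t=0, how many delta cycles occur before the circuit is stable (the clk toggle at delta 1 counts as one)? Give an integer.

[bits: y,p,x,q,r,u,clk,v]
t=0: Δ0=11000101 Δ1=11000111 Δ2=01100111 | 2Δ
t=1: Δ0=01100111 Δ1=01100101 | 1Δ

2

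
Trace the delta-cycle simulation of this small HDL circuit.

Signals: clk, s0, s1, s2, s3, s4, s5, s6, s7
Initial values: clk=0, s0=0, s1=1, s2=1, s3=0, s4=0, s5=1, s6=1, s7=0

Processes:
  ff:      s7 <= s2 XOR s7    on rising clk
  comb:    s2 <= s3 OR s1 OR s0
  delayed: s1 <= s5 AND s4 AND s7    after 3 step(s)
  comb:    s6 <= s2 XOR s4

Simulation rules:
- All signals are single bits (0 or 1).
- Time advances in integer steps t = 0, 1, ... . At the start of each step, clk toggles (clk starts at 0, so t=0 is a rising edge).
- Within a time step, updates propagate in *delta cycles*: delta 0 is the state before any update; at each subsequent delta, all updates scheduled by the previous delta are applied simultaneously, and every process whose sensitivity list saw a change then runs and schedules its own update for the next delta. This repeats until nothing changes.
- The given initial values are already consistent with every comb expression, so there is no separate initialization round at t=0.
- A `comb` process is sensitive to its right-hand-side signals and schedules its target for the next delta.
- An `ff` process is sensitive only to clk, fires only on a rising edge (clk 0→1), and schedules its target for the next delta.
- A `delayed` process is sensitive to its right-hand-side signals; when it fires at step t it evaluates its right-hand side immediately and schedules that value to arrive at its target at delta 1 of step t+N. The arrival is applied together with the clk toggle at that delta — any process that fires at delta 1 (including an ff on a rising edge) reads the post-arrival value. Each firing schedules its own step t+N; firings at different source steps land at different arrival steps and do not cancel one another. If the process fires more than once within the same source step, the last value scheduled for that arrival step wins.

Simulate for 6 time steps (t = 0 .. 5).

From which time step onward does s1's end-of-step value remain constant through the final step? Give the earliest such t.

t0.Δ0 s3=0 s5=1 s4=0 clk=0 s7=0 s6=1 s2=1 s1=1 s0=0
t0.Δ1 s3=0 s5=1 s4=0 clk=1 s7=0 s6=1 s2=1 s1=1 s0=0
t0.Δ2 s3=0 s5=1 s4=0 clk=1 s7=1 s6=1 s2=1 s1=1 s0=0
t1.Δ0 s3=0 s5=1 s4=0 clk=1 s7=1 s6=1 s2=1 s1=1 s0=0
t1.Δ1 s3=0 s5=1 s4=0 clk=0 s7=1 s6=1 s2=1 s1=1 s0=0
t2.Δ0 s3=0 s5=1 s4=0 clk=0 s7=1 s6=1 s2=1 s1=1 s0=0
t2.Δ1 s3=0 s5=1 s4=0 clk=1 s7=1 s6=1 s2=1 s1=1 s0=0
t2.Δ2 s3=0 s5=1 s4=0 clk=1 s7=0 s6=1 s2=1 s1=1 s0=0
t3.Δ0 s3=0 s5=1 s4=0 clk=1 s7=0 s6=1 s2=1 s1=1 s0=0
t3.Δ1 s3=0 s5=1 s4=0 clk=0 s7=0 s6=1 s2=1 s1=0 s0=0
t3.Δ2 s3=0 s5=1 s4=0 clk=0 s7=0 s6=1 s2=0 s1=0 s0=0
t3.Δ3 s3=0 s5=1 s4=0 clk=0 s7=0 s6=0 s2=0 s1=0 s0=0
t4.Δ0 s3=0 s5=1 s4=0 clk=0 s7=0 s6=0 s2=0 s1=0 s0=0
t4.Δ1 s3=0 s5=1 s4=0 clk=1 s7=0 s6=0 s2=0 s1=0 s0=0
t5.Δ0 s3=0 s5=1 s4=0 clk=1 s7=0 s6=0 s2=0 s1=0 s0=0
t5.Δ1 s3=0 s5=1 s4=0 clk=0 s7=0 s6=0 s2=0 s1=0 s0=0

3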